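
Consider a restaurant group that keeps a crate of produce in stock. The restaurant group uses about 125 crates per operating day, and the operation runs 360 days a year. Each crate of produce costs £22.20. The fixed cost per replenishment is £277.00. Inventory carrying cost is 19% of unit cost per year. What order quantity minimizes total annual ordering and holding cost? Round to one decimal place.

Q* ≈ 2,431.1 crates

Annual demand D = 125 × 360 = 45,000.
Holding cost H = 0.19 × £22.20 = £4.2180 per unit per year.
EOQ = √(2DS / H) = √(2 × 45,000 × 277 / 4.218).
= √(24,930,000 / 4.218) = √5,910,384.0683 ≈ 2431.128.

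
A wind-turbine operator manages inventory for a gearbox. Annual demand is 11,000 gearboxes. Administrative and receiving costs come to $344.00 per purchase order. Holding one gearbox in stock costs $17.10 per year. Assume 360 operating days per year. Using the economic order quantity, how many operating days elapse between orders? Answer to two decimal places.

The optimal lot size = √(2DS/H) = √(2 × 11,000 × 344 / 17.1) ≈ 665.26.
Cycle time = Q*/D × 360 = 665.26 / 11,000 × 360 ≈ 21.772 days.

T ≈ 21.77 days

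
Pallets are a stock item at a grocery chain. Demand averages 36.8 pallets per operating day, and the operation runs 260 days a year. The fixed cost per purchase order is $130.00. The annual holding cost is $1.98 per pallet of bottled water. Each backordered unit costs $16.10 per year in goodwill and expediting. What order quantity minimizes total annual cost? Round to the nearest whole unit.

Annual demand D = 36.8 × 260 = 9,568.
With planned backorders, Q* = √(2DS/H) · √((H+B)/B).
√(2DS/H) = √(2 × 9,568 × 130 / 1.98) = 1120.894.
√((H+B)/B) = √((1.98+16.1)/16.1) = 1.0597.
Q* ≈ 1187.821.

Q* ≈ 1,188 pallets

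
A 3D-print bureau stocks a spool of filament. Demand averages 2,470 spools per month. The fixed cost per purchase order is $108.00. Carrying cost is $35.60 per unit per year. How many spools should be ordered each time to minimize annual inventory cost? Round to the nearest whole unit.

Q* ≈ 424 spools

Annual demand D = 2,470 × 12 = 29,640.
EOQ = √(2DS / H) = √(2 × 29,640 × 108 / 35.6).
= √(6,402,240 / 35.6) = √179,838.2022 ≈ 424.073.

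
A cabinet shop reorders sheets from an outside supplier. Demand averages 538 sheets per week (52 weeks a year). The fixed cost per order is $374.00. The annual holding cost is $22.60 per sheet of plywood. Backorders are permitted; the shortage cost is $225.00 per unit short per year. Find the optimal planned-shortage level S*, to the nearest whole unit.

Annual demand D = 538 × 52 = 27,976.
With planned backorders, Q* = √(2DS/H) · √((H+B)/B).
√(2DS/H) = √(2 × 27,976 × 374 / 22.6) = 962.253.
√((H+B)/B) = √((22.6+225)/225) = 1.0490.
Q* ≈ 1009.424.
S* = Q* · H/(H+B) = 1009.424 × 22.6/247.6 ≈ 92.136.

S* ≈ 92 sheets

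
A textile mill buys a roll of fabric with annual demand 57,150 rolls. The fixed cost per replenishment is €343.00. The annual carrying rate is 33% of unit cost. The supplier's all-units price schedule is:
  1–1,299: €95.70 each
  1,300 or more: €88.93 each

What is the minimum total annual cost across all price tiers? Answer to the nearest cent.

Holding cost per unit per year at price C is H = 0.33·C.
For each price level, check whether its EOQ is feasible; otherwise the best quantity at that price is the breakpoint.
EOQ at €95.70 = 1114.2 (feasible in tier 1): TC = 57,150×€95.70 + (57,150/1114.2)×343 + (1114.2/2)×0.33×€95.70 = €5,504,442.07.
EOQ at €88.93 = 1155.8 < 1300, so use break Q=1300: TC = 57,150×€88.93 + (57,150/1300.0)×343 + (1300.0/2)×0.33×€88.93 = €5,116,503.79.
Lowest total cost among the candidates is at Q = 1300.0.

TC* ≈ €5,116,503.79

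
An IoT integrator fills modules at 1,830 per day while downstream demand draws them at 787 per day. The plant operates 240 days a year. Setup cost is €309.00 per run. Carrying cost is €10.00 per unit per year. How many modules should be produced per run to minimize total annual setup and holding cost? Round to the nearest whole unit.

Annual demand D = 787 × 240 = 188,880.
Production build-up factor (1 − d/p) = 1 − 787/1,830 = 0.5699.
Q* = √(2DS / (H(1 − d/p))) = √(2 × 188,880 × 309 / (10 × 0.5699)).
= √(116,727,840 / 5.6995) ≈ 4525.542.

Q* ≈ 4,526 modules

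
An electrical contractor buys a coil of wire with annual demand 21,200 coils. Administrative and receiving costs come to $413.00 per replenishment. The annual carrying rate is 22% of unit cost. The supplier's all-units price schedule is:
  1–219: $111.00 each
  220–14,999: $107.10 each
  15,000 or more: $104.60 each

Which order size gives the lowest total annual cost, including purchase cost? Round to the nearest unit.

Q* ≈ 862 coils

Holding cost per unit per year at price C is H = 0.22·C.
Evaluate total cost at each tier's feasible EOQ or, if the EOQ is below the tier, at the tier's minimum quantity.
Tier 1 ($111.00): EOQ = 846.8 exceeds tier's upper bound 219, so this tier is dominated.
EOQ at $107.10 = 862.1 (feasible in tier 2): TC = 21,200×$107.10 + (21,200/862.1)×413 + (862.1/2)×0.22×$107.10 = $2,290,832.53.
EOQ at $104.60 = 872.3 < 15000, so use break Q=15000: TC = 21,200×$104.60 + (21,200/15000.0)×413 + (15000.0/2)×0.22×$104.60 = $2,390,693.71.
Lowest total cost is $2,290,832.53 at Q = 862.1.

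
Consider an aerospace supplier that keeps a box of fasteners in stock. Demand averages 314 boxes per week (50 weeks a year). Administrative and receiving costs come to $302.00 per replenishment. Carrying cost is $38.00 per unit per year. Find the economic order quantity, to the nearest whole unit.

Annual demand D = 314 × 50 = 15,700.
EOQ = √(2DS / H) = √(2 × 15,700 × 302 / 38).
= √(9,482,800 / 38) = √249,547.3684 ≈ 499.547.

Q* ≈ 500 boxes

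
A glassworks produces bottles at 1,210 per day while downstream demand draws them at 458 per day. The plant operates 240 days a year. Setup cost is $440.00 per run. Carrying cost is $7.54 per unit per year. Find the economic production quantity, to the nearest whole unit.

Annual demand D = 458 × 240 = 109,920.
Production build-up factor (1 − d/p) = 1 − 458/1,210 = 0.6215.
Q* = √(2DS / (H(1 − d/p))) = √(2 × 109,920 × 440 / (7.54 × 0.6215)).
= √(96,729,600 / 4.686) ≈ 4543.367.

Q* ≈ 4,543 bottles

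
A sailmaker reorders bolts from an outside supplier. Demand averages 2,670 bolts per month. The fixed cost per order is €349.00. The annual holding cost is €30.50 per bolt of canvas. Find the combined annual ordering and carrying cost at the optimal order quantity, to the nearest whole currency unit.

Annual demand D = 2,670 × 12 = 32,040.
The optimal lot size = √(2DS/H) = √(2 × 32,040 × 349 / 30.5) ≈ 856.30.
At Q*, ordering cost (D/Q*)S equals holding cost (Q*/2)H, each = √(DSH/2).
Minimum total = √(2DSH) = √(2 × 32,040 × 349 × 30.5) ≈ 26117.036.

TC* ≈ €26,117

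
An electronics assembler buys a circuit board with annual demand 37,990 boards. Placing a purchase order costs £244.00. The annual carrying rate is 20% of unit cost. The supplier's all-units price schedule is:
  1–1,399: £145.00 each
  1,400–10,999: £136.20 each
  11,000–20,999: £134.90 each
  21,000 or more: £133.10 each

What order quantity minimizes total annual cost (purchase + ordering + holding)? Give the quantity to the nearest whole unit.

Holding cost per unit per year at price C is H = 0.20·C.
Candidates are each tier's EOQ (if it falls in that tier) and each price-break quantity.
EOQ at £145.00 = 799.5 (feasible in tier 1): TC = 37,990×£145.00 + (37,990/799.5)×244 + (799.5/2)×0.20×£145.00 = £5,531,736.95.
EOQ at £136.20 = 825.0 < 1400, so use break Q=1400: TC = 37,990×£136.20 + (37,990/1400.0)×244 + (1400.0/2)×0.20×£136.20 = £5,199,927.11.
EOQ at £134.90 = 828.9 < 11000, so use break Q=11000: TC = 37,990×£134.90 + (37,990/11000.0)×244 + (11000.0/2)×0.20×£134.90 = £5,274,083.69.
EOQ at £133.10 = 834.5 < 21000, so use break Q=21000: TC = 37,990×£133.10 + (37,990/21000.0)×244 + (21000.0/2)×0.20×£133.10 = £5,336,420.41.
Lowest total cost is £5,199,927.11 at Q = 1400.0.

Q* ≈ 1,400 boards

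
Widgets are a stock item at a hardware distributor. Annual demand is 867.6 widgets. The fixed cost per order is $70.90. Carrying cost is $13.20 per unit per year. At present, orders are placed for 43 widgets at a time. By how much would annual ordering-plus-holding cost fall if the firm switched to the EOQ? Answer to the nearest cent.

Extra cost ≈ $439.99 per year

EOQ = √(2DS/H) = √(2 × 867.6 × 70.9 / 13.2) ≈ 96.54.
Cost at Q* = (D/Q*)S + (Q*/2)H = √(2DSH) ≈ $1,274.34.
Cost at Q = 43: (867.6/43)×70.9 + (43/2)×13.2 = $1,430.53 + $283.80 = $1,714.33.
Excess = $1,714.33 − $1,274.34 = $439.99.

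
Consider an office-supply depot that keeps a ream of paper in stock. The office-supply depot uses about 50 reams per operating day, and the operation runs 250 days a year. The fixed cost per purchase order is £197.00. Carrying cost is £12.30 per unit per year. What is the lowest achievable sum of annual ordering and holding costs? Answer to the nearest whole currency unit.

TC* ≈ £7,783

Annual demand D = 50 × 250 = 12,500.
The optimal lot size = √(2DS/H) = √(2 × 12,500 × 197 / 12.3) ≈ 632.78.
At Q*, ordering cost (D/Q*)S equals holding cost (Q*/2)H, each = √(DSH/2).
Minimum total = √(2DSH) = √(2 × 12,500 × 197 × 12.3) ≈ 7783.155.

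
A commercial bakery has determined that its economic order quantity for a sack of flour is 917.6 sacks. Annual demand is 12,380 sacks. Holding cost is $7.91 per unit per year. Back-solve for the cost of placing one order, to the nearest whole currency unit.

Squaring Q* = √(2DS/H) gives Q*² = 2DS/H.
From Q* = √(2DS/H): S = Q*²H / (2D) = 917.6² × 7.91 / (2 × 12,380) = 268.9878.

S ≈ $269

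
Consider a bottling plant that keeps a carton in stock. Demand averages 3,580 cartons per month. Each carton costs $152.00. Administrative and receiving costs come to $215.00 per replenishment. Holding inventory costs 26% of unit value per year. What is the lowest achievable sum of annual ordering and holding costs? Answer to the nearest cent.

Annual demand D = 3,580 × 12 = 42,960.
Holding cost H = 0.26 × $152.00 = $39.5200 per unit per year.
The optimal lot size = √(2DS/H) = √(2 × 42,960 × 215 / 39.52) ≈ 683.69.
At the optimum the two cost components are equal, so total cost = 2·(Q*/2)H = Q*·H.
Minimum total = √(2DSH) = √(2 × 42,960 × 215 × 39.52) ≈ 27019.346.

TC* ≈ $27,019.35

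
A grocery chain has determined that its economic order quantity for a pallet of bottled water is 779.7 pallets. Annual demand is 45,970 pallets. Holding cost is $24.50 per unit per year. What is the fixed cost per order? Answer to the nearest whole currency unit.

S ≈ $162

The basic EOQ model gives Q* = √(2DS/H); rearrange for the unknown.
From Q* = √(2DS/H): S = Q*²H / (2D) = 779.7² × 24.5 / (2 × 45,970) = 162.0006.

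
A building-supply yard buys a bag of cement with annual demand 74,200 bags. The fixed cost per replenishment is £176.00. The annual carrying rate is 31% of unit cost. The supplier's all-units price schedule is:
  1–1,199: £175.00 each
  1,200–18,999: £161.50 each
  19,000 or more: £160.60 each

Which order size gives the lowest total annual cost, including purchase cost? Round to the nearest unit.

Q* ≈ 1,200 bags

Holding cost per unit per year at price C is H = 0.31·C.
Evaluate total cost at each tier's feasible EOQ or, if the EOQ is below the tier, at the tier's minimum quantity.
EOQ at £175.00 = 693.9 (feasible in tier 1): TC = 74,200×£175.00 + (74,200/693.9)×176 + (693.9/2)×0.31×£175.00 = £13,022,642.04.
EOQ at £161.50 = 722.3 < 1200, so use break Q=1200: TC = 74,200×£161.50 + (74,200/1200.0)×176 + (1200.0/2)×0.31×£161.50 = £12,024,221.67.
EOQ at £160.60 = 724.3 < 19000, so use break Q=19000: TC = 74,200×£160.60 + (74,200/19000.0)×176 + (19000.0/2)×0.31×£160.60 = £12,390,174.33.
Lowest total cost is £12,024,221.67 at Q = 1200.0.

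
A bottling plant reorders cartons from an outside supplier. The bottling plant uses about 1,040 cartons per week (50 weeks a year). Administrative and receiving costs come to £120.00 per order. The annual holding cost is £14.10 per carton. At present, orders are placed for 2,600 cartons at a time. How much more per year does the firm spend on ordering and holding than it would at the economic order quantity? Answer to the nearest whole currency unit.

Extra cost ≈ £7,465 per year

Annual demand D = 1,040 × 50 = 52,000.
EOQ = √(2DS/H) = √(2 × 52,000 × 120 / 14.1) ≈ 940.80.
Cost at Q* = (D/Q*)S + (Q*/2)H = √(2DSH) ≈ £13,265.29.
Cost at Q = 2,600: (52,000/2,600)×120 + (2,600/2)×14.1 = £2,400.00 + £18,330.00 = £20,730.00.
Excess = £20,730.00 − £13,265.29 = £7,464.71.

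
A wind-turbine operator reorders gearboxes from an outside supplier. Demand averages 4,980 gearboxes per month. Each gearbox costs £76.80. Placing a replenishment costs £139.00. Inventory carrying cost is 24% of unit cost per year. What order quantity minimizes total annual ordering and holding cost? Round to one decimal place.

Q* ≈ 949.4 gearboxes

Annual demand D = 4,980 × 12 = 59,760.
Holding cost H = 0.24 × £76.80 = £18.4320 per unit per year.
EOQ = √(2DS / H) = √(2 × 59,760 × 139 / 18.432).
= √(16,613,280 / 18.432) = √901,328.125 ≈ 949.383.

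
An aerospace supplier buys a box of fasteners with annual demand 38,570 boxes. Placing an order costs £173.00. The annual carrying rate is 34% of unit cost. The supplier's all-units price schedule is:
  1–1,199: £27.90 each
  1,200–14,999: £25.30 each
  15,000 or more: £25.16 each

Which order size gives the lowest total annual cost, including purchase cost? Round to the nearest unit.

Q* ≈ 1,246 boxes

Holding cost per unit per year at price C is H = 0.34·C.
Candidates are each tier's EOQ (if it falls in that tier) and each price-break quantity.
EOQ at £27.90 = 1186.1 (feasible in tier 1): TC = 38,570×£27.90 + (38,570/1186.1)×173 + (1186.1/2)×0.34×£27.90 = £1,087,354.34.
EOQ at £25.30 = 1245.6 (feasible in tier 2): TC = 38,570×£25.30 + (38,570/1245.6)×173 + (1245.6/2)×0.34×£25.30 = £986,535.27.
EOQ at £25.16 = 1249.0 < 15000, so use break Q=15000: TC = 38,570×£25.16 + (38,570/15000.0)×173 + (15000.0/2)×0.34×£25.16 = £1,035,024.04.
Lowest total cost is £986,535.27 at Q = 1245.6.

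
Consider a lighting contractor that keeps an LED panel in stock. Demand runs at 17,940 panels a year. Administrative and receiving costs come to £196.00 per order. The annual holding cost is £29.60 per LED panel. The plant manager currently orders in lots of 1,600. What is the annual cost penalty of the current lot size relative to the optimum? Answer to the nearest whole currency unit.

EOQ = √(2DS/H) = √(2 × 17,940 × 196 / 29.6) ≈ 487.43.
Cost at Q* = (D/Q*)S + (Q*/2)H = √(2DSH) ≈ £14,427.80.
Cost at Q = 1,600: (17,940/1,600)×196 + (1,600/2)×29.6 = £2,197.65 + £23,680.00 = £25,877.65.
Excess = £25,877.65 − £14,427.80 = £11,449.85.

Extra cost ≈ £11,450 per year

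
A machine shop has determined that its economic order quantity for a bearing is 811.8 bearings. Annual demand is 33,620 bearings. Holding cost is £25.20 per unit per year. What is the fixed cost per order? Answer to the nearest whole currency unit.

S ≈ £247

The basic EOQ model gives Q* = √(2DS/H); rearrange for the unknown.
From Q* = √(2DS/H): S = Q*²H / (2D) = 811.8² × 25.2 / (2 × 33,620) = 246.9852.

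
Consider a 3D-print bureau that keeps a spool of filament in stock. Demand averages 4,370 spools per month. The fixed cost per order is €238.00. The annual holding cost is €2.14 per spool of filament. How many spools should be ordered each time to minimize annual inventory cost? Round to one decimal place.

Annual demand D = 4,370 × 12 = 52,440.
EOQ = √(2DS / H) = √(2 × 52,440 × 238 / 2.14).
= √(24,961,440 / 2.14) = √11,664,224.2991 ≈ 3415.293.

Q* ≈ 3,415.3 spools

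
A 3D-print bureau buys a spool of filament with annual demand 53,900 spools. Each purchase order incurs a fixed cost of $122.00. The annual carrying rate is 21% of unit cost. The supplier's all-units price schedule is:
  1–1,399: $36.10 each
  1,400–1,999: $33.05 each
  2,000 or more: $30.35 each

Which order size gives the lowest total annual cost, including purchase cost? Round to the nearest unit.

Holding cost per unit per year at price C is H = 0.21·C.
For each price level, check whether its EOQ is feasible; otherwise the best quantity at that price is the breakpoint.
EOQ at $36.10 = 1317.1 (feasible in tier 1): TC = 53,900×$36.10 + (53,900/1317.1)×122 + (1317.1/2)×0.21×$36.10 = $1,955,775.10.
EOQ at $33.05 = 1376.6 < 1400, so use break Q=1400: TC = 53,900×$33.05 + (53,900/1400.0)×122 + (1400.0/2)×0.21×$33.05 = $1,790,950.35.
EOQ at $30.35 = 1436.5 < 2000, so use break Q=2000: TC = 53,900×$30.35 + (53,900/2000.0)×122 + (2000.0/2)×0.21×$30.35 = $1,645,526.40.
Lowest total cost is $1,645,526.40 at Q = 2000.0.

Q* ≈ 2,000 spools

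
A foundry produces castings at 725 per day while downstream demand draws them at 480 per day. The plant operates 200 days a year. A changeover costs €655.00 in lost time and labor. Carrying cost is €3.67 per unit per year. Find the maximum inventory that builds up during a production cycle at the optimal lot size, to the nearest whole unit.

Annual demand D = 480 × 200 = 96,000.
Production build-up factor (1 − d/p) = 1 − 480/725 = 0.3379.
Q* = √(2DS / (H(1 − d/p))) = √(2 × 96,000 × 655 / (3.67 × 0.3379)).
= √(125,760,000 / 1.2402) ≈ 10069.878.
Maximum inventory = Q*(1 − d/p) = 10069.878 × 0.3379 ≈ 3402.924.

I_max ≈ 3,403 castings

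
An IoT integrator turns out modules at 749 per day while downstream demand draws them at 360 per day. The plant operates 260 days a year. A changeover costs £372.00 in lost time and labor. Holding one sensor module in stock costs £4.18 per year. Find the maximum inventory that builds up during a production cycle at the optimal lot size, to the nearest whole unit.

I_max ≈ 2,942 modules

Annual demand D = 360 × 260 = 93,600.
Production build-up factor (1 − d/p) = 1 − 360/749 = 0.5194.
Q* = √(2DS / (H(1 − d/p))) = √(2 × 93,600 × 372 / (4.18 × 0.5194)).
= √(69,638,400 / 2.1709) ≈ 5663.728.
Maximum inventory = Q*(1 − d/p) = 5663.728 × 0.5194 ≈ 2941.509.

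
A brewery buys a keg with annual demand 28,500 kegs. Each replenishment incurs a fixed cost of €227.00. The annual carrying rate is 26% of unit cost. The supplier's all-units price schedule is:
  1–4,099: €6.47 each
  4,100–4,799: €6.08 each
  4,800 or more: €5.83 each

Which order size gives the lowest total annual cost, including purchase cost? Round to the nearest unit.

Q* ≈ 4,800 kegs

Holding cost per unit per year at price C is H = 0.26·C.
Evaluate total cost at each tier's feasible EOQ or, if the EOQ is below the tier, at the tier's minimum quantity.
EOQ at €6.47 = 2773.4 (feasible in tier 1): TC = 28,500×€6.47 + (28,500/2773.4)×227 + (2773.4/2)×0.26×€6.47 = €189,060.40.
EOQ at €6.08 = 2861.0 < 4100, so use break Q=4100: TC = 28,500×€6.08 + (28,500/4100.0)×227 + (4100.0/2)×0.26×€6.08 = €178,098.57.
EOQ at €5.83 = 2921.7 < 4800, so use break Q=4800: TC = 28,500×€5.83 + (28,500/4800.0)×227 + (4800.0/2)×0.26×€5.83 = €171,140.73.
Lowest total cost is €171,140.73 at Q = 4800.0.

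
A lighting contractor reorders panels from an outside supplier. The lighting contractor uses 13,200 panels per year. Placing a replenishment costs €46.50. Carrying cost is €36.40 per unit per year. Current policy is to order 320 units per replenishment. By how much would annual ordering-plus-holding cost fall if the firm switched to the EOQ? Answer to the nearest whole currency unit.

EOQ = √(2DS/H) = √(2 × 13,200 × 46.5 / 36.4) ≈ 183.64.
Cost at Q* = (D/Q*)S + (Q*/2)H = √(2DSH) ≈ €6,684.66.
Cost at Q = 320: (13,200/320)×46.5 + (320/2)×36.4 = €1,918.12 + €5,824.00 = €7,742.12.
Excess = €7,742.12 − €6,684.66 = €1,057.47.

Extra cost ≈ €1,057 per year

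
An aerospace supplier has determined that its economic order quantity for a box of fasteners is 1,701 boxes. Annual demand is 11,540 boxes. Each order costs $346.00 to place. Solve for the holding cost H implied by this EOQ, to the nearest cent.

H ≈ $2.76

Invert the EOQ relation Q*² = 2DS/H.
From Q* = √(2DS/H): H = 2DS / Q*² = 2 × 11,540 × 346 / 1,701² = 2.7600.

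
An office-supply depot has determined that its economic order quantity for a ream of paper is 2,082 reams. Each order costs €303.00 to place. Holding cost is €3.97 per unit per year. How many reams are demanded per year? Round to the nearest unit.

Invert the EOQ relation Q*² = 2DS/H.
From Q* = √(2DS/H): D = Q*²H / (2S) = 2,082² × 3.97 / (2 × 303) = 28397.449.

D ≈ 28,397 reams per year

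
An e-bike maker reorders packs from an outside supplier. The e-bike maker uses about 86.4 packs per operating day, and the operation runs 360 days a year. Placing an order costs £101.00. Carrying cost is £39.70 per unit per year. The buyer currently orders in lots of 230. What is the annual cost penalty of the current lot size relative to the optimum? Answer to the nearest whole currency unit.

Extra cost ≈ £2,431 per year

Annual demand D = 86.4 × 360 = 31,104.
EOQ = √(2DS/H) = √(2 × 31,104 × 101 / 39.7) ≈ 397.82.
Cost at Q* = (D/Q*)S + (Q*/2)H = √(2DSH) ≈ £15,793.52.
Cost at Q = 230: (31,104/230)×101 + (230/2)×39.7 = £13,658.71 + £4,565.50 = £18,224.21.
Excess = £18,224.21 − £15,793.52 = £2,430.69.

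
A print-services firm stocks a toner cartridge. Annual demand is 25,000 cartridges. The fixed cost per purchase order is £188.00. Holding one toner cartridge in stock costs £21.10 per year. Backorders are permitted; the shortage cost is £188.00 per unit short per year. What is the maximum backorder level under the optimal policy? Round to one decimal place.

S* ≈ 71.0 cartridges

With planned backorders, Q* = √(2DS/H) · √((H+B)/B).
√(2DS/H) = √(2 × 25,000 × 188 / 21.1) = 667.456.
√((H+B)/B) = √((21.1+188)/188) = 1.0546.
Q* ≈ 703.916.
S* = Q* · H/(H+B) = 703.916 × 21.1/209.1 ≈ 71.031.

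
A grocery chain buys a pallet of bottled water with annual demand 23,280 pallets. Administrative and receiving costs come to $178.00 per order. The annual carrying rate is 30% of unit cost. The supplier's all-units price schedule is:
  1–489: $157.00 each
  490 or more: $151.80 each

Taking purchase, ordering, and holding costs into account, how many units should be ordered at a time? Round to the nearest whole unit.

Q* ≈ 490 pallets

Holding cost per unit per year at price C is H = 0.30·C.
Candidates are each tier's EOQ (if it falls in that tier) and each price-break quantity.
EOQ at $157.00 = 419.5 (feasible in tier 1): TC = 23,280×$157.00 + (23,280/419.5)×178 + (419.5/2)×0.30×$157.00 = $3,674,717.27.
EOQ at $151.80 = 426.6 < 490, so use break Q=490: TC = 23,280×$151.80 + (23,280/490.0)×178 + (490.0/2)×0.30×$151.80 = $3,553,518.12.
Lowest total cost is $3,553,518.12 at Q = 490.0.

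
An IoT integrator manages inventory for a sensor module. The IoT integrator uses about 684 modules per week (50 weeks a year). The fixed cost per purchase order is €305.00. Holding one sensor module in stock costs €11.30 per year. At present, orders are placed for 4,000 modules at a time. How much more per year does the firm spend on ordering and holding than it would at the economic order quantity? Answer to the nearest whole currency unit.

Extra cost ≈ €9,854 per year

Annual demand D = 684 × 50 = 34,200.
EOQ = √(2DS/H) = √(2 × 34,200 × 305 / 11.3) ≈ 1358.75.
Cost at Q* = (D/Q*)S + (Q*/2)H = √(2DSH) ≈ €15,353.85.
Cost at Q = 4,000: (34,200/4,000)×305 + (4,000/2)×11.3 = €2,607.75 + €22,600.00 = €25,207.75.
Excess = €25,207.75 − €15,353.85 = €9,853.90.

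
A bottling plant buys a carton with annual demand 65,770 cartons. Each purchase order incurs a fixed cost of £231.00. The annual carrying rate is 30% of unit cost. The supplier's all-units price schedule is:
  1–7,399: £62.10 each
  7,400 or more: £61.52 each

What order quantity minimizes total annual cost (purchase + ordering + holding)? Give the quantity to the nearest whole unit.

Holding cost per unit per year at price C is H = 0.30·C.
Evaluate total cost at each tier's feasible EOQ or, if the EOQ is below the tier, at the tier's minimum quantity.
EOQ at £62.10 = 1277.1 (feasible in tier 1): TC = 65,770×£62.10 + (65,770/1277.1)×231 + (1277.1/2)×0.30×£62.10 = £4,108,109.57.
EOQ at £61.52 = 1283.1 < 7400, so use break Q=7400: TC = 65,770×£61.52 + (65,770/7400.0)×231 + (7400.0/2)×0.30×£61.52 = £4,116,510.69.
Lowest total cost is £4,108,109.57 at Q = 1277.1.

Q* ≈ 1,277 cartons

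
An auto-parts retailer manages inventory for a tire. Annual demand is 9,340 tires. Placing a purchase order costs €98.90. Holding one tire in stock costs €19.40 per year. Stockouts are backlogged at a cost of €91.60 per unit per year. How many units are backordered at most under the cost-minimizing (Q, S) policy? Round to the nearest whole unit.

With planned backorders, Q* = √(2DS/H) · √((H+B)/B).
√(2DS/H) = √(2 × 9,340 × 98.9 / 19.4) = 308.593.
√((H+B)/B) = √((19.4+91.6)/91.6) = 1.1008.
Q* ≈ 339.703.
S* = Q* · H/(H+B) = 339.703 × 19.4/111 ≈ 59.372.

S* ≈ 59 tires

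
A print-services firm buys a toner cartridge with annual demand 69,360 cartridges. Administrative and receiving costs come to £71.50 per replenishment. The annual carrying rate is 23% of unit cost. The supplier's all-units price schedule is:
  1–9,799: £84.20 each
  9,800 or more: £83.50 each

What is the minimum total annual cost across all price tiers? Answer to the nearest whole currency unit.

Holding cost per unit per year at price C is H = 0.23·C.
Evaluate total cost at each tier's feasible EOQ or, if the EOQ is below the tier, at the tier's minimum quantity.
EOQ at £84.20 = 715.7 (feasible in tier 1): TC = 69,360×£84.20 + (69,360/715.7)×71.5 + (715.7/2)×0.23×£84.20 = £5,853,971.34.
EOQ at £83.50 = 718.6 < 9800, so use break Q=9800: TC = 69,360×£83.50 + (69,360/9800.0)×71.5 + (9800.0/2)×0.23×£83.50 = £5,886,170.54.
Lowest total cost among the candidates is at Q = 715.7.

TC* ≈ £5,853,971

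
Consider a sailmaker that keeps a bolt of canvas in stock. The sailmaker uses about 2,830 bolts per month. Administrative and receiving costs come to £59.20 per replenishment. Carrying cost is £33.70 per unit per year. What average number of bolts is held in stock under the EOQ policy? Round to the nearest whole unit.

Annual demand D = 2,830 × 12 = 33,960.
Q* = √(2DS/H) = √(2 × 33,960 × 59.2 / 33.7) ≈ 345.42.
Average inventory = Q*/2 ≈ 345.42 / 2 = 172.709.

Average inventory ≈ 173 bolts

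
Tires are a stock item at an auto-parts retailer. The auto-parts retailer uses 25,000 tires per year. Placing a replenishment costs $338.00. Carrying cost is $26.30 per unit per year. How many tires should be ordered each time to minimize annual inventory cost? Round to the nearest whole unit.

EOQ = √(2DS / H) = √(2 × 25,000 × 338 / 26.3).
= √(16,900,000 / 26.3) = √642,585.5513 ≈ 801.614.

Q* ≈ 802 tires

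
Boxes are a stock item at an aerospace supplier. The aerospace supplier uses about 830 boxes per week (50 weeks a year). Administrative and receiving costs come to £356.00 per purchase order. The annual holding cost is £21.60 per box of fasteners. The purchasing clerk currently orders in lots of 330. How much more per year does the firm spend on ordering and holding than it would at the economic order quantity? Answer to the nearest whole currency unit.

Annual demand D = 830 × 50 = 41,500.
EOQ = √(2DS/H) = √(2 × 41,500 × 356 / 21.6) ≈ 1169.60.
Cost at Q* = (D/Q*)S + (Q*/2)H = √(2DSH) ≈ £25,263.35.
Cost at Q = 330: (41,500/330)×356 + (330/2)×21.6 = £44,769.70 + £3,564.00 = £48,333.70.
Excess = £48,333.70 − £25,263.35 = £23,070.35.

Extra cost ≈ £23,070 per year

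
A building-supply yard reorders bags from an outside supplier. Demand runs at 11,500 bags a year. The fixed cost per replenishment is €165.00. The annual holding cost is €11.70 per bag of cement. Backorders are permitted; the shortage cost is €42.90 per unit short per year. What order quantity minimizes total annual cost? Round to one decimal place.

Q* ≈ 642.5 bags

With planned backorders, Q* = √(2DS/H) · √((H+B)/B).
√(2DS/H) = √(2 × 11,500 × 165 / 11.7) = 569.525.
√((H+B)/B) = √((11.7+42.9)/42.9) = 1.1282.
Q* ≈ 642.511.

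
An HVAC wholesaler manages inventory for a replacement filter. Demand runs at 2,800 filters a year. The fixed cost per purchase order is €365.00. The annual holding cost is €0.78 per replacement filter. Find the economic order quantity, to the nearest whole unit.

EOQ = √(2DS / H) = √(2 × 2,800 × 365 / 0.78).
= √(2,044,000 / 0.78) = √2,620,512.8205 ≈ 1618.800.

Q* ≈ 1,619 filters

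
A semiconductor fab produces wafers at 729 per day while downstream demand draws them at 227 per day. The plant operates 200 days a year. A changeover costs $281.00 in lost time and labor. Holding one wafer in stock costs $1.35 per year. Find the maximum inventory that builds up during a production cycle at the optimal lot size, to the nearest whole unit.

Annual demand D = 227 × 200 = 45,400.
Production build-up factor (1 − d/p) = 1 − 227/729 = 0.6886.
Q* = √(2DS / (H(1 − d/p))) = √(2 × 45,400 × 281 / (1.35 × 0.6886)).
= √(25,514,800 / 0.9296) ≈ 5238.912.
Maximum inventory = Q*(1 − d/p) = 5238.912 × 0.6886 ≈ 3607.591.

I_max ≈ 3,608 wafers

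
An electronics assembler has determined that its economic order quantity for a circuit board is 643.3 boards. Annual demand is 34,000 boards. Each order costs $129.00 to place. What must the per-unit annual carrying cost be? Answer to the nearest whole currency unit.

H ≈ $21

Invert the EOQ relation Q*² = 2DS/H.
From Q* = √(2DS/H): H = 2DS / Q*² = 2 × 34,000 × 129 / 643.3² = 21.1969.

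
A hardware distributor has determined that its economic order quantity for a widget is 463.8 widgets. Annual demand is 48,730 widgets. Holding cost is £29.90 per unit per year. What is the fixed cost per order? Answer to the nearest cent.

S ≈ £65.99

The basic EOQ model gives Q* = √(2DS/H); rearrange for the unknown.
From Q* = √(2DS/H): S = Q*²H / (2D) = 463.8² × 29.9 / (2 × 48,730) = 65.9943.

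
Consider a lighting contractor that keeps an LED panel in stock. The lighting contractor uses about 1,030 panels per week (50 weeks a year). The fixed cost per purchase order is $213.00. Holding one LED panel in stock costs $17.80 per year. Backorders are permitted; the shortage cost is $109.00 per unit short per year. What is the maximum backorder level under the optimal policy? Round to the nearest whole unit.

S* ≈ 168 panels

Annual demand D = 1,030 × 50 = 51,500.
With planned backorders, Q* = √(2DS/H) · √((H+B)/B).
√(2DS/H) = √(2 × 51,500 × 213 / 17.8) = 1110.193.
√((H+B)/B) = √((17.8+109)/109) = 1.0786.
Q* ≈ 1197.415.
S* = Q* · H/(H+B) = 1197.415 × 17.8/126.8 ≈ 168.091.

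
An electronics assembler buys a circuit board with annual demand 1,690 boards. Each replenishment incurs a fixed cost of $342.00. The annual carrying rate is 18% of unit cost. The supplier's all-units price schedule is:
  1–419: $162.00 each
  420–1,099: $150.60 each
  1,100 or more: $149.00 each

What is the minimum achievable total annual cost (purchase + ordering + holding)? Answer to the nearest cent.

TC* ≈ $261,582.82

Holding cost per unit per year at price C is H = 0.18·C.
For each price level, check whether its EOQ is feasible; otherwise the best quantity at that price is the breakpoint.
EOQ at $162.00 = 199.1 (feasible in tier 1): TC = 1,690×$162.00 + (1,690/199.1)×342 + (199.1/2)×0.18×$162.00 = $279,585.84.
EOQ at $150.60 = 206.5 < 420, so use break Q=420: TC = 1,690×$150.60 + (1,690/420.0)×342 + (420.0/2)×0.18×$150.60 = $261,582.82.
EOQ at $149.00 = 207.6 < 1100, so use break Q=1100: TC = 1,690×$149.00 + (1,690/1100.0)×342 + (1100.0/2)×0.18×$149.00 = $267,086.44.
Lowest total cost among the candidates is at Q = 420.0.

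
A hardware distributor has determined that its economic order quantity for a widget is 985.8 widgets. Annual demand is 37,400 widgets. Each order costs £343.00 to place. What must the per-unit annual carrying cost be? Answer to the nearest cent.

H ≈ £26.40

Squaring Q* = √(2DS/H) gives Q*² = 2DS/H.
From Q* = √(2DS/H): H = 2DS / Q*² = 2 × 37,400 × 343 / 985.8² = 26.4009.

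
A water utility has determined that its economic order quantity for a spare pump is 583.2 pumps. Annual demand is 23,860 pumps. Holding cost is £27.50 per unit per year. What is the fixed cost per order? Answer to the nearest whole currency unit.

The basic EOQ model gives Q* = √(2DS/H); rearrange for the unknown.
From Q* = √(2DS/H): S = Q*²H / (2D) = 583.2² × 27.5 / (2 × 23,860) = 196.0051.

S ≈ £196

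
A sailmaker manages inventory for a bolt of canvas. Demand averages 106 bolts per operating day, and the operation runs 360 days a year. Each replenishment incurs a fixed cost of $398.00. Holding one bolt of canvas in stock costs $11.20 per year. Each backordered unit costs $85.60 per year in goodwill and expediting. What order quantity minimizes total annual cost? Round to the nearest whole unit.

Annual demand D = 106 × 360 = 38,160.
With planned backorders, Q* = √(2DS/H) · √((H+B)/B).
√(2DS/H) = √(2 × 38,160 × 398 / 11.2) = 1646.841.
√((H+B)/B) = √((11.2+85.6)/85.6) = 1.0634.
Q* ≈ 1751.268.

Q* ≈ 1,751 bolts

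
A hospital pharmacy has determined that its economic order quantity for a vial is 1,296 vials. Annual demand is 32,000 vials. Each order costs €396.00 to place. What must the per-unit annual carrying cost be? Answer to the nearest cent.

H ≈ €15.09

Squaring Q* = √(2DS/H) gives Q*² = 2DS/H.
From Q* = √(2DS/H): H = 2DS / Q*² = 2 × 32,000 × 396 / 1,296² = 15.0892.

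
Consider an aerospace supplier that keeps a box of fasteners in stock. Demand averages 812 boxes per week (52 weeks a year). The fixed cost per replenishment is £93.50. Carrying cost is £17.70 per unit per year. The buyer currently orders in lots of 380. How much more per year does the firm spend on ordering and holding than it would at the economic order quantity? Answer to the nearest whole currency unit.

Extra cost ≈ £1,930 per year

Annual demand D = 812 × 52 = 42,224.
EOQ = √(2DS/H) = √(2 × 42,224 × 93.5 / 17.7) ≈ 667.90.
Cost at Q* = (D/Q*)S + (Q*/2)H = √(2DSH) ≈ £11,821.90.
Cost at Q = 380: (42,224/380)×93.5 + (380/2)×17.7 = £10,389.33 + £3,363.00 = £13,752.33.
Excess = £13,752.33 − £11,821.90 = £1,930.43.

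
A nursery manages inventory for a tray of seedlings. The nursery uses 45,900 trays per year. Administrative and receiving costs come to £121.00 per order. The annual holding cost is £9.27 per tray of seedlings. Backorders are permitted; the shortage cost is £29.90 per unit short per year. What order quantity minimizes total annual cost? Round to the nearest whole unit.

Q* ≈ 1,253 trays

With planned backorders, Q* = √(2DS/H) · √((H+B)/B).
√(2DS/H) = √(2 × 45,900 × 121 / 9.27) = 1094.647.
√((H+B)/B) = √((9.27+29.9)/29.9) = 1.1446.
Q* ≈ 1252.897.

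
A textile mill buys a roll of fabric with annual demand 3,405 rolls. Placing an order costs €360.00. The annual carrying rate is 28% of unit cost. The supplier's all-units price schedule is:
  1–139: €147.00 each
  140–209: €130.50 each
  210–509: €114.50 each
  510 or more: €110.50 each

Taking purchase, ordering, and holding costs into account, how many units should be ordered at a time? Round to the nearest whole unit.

Q* ≈ 510 rolls

Holding cost per unit per year at price C is H = 0.28·C.
For each price level, check whether its EOQ is feasible; otherwise the best quantity at that price is the breakpoint.
Tier 1 (€147.00): EOQ = 244.1 exceeds tier's upper bound 139, so this tier is dominated.
Tier 2 (€130.50): EOQ = 259.0 exceeds tier's upper bound 209, so this tier is dominated.
EOQ at €114.50 = 276.5 (feasible in tier 3): TC = 3,405×€114.50 + (3,405/276.5)×360 + (276.5/2)×0.28×€114.50 = €398,738.07.
EOQ at €110.50 = 281.5 < 510, so use break Q=510: TC = 3,405×€110.50 + (3,405/510.0)×360 + (510.0/2)×0.28×€110.50 = €386,545.73.
Lowest total cost is €386,545.73 at Q = 510.0.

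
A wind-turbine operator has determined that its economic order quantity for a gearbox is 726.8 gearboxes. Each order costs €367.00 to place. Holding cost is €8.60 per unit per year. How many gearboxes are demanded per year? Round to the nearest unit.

D ≈ 6,189 gearboxes per year

Invert the EOQ relation Q*² = 2DS/H.
From Q* = √(2DS/H): D = Q*²H / (2S) = 726.8² × 8.6 / (2 × 367) = 6189.167.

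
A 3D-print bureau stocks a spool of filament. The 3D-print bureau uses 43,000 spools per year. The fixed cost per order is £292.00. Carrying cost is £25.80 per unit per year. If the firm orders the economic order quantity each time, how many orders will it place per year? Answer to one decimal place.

The optimal lot size = √(2DS/H) = √(2 × 43,000 × 292 / 25.8) ≈ 986.58.
Orders per year = D / Q* = 43,000 / 986.58 ≈ 43.585.

N ≈ 43.6 orders per year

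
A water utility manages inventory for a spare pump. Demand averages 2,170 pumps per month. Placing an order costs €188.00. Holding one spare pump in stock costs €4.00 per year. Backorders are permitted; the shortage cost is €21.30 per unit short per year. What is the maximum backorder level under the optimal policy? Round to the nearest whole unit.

Annual demand D = 2,170 × 12 = 26,040.
With planned backorders, Q* = √(2DS/H) · √((H+B)/B).
√(2DS/H) = √(2 × 26,040 × 188 / 4) = 1564.532.
√((H+B)/B) = √((4+21.3)/21.3) = 1.0899.
Q* ≈ 1705.120.
S* = Q* · H/(H+B) = 1705.120 × 4/25.3 ≈ 269.584.

S* ≈ 270 pumps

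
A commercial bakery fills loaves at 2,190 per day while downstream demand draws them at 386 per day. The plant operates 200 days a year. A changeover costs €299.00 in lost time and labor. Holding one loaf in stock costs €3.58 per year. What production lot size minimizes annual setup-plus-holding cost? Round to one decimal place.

Q* ≈ 3,956.6 loaves

Annual demand D = 386 × 200 = 77,200.
Production build-up factor (1 − d/p) = 1 − 386/2,190 = 0.8237.
Q* = √(2DS / (H(1 − d/p))) = √(2 × 77,200 × 299 / (3.58 × 0.8237)).
= √(46,165,600 / 2.949) ≈ 3956.594.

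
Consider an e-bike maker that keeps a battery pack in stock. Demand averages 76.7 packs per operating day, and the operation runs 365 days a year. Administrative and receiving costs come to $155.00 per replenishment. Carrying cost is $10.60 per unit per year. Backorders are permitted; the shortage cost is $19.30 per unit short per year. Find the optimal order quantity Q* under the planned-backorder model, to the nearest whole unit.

Q* ≈ 1,126 packs

Annual demand D = 76.7 × 365 = 27,995.5.
With planned backorders, Q* = √(2DS/H) · √((H+B)/B).
√(2DS/H) = √(2 × 27,995.5 × 155 / 10.6) = 904.840.
√((H+B)/B) = √((10.6+19.3)/19.3) = 1.2447.
Q* ≈ 1126.235.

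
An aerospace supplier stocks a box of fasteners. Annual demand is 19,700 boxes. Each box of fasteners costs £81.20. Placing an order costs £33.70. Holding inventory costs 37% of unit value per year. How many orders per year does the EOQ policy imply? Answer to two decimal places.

N ≈ 93.71 orders per year

Holding cost H = 0.37 × £81.20 = £30.0440 per unit per year.
EOQ = √(2DS/H) = √(2 × 19,700 × 33.7 / 30.044) ≈ 210.22.
Orders per year = D / Q* = 19,700 / 210.22 ≈ 93.709.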